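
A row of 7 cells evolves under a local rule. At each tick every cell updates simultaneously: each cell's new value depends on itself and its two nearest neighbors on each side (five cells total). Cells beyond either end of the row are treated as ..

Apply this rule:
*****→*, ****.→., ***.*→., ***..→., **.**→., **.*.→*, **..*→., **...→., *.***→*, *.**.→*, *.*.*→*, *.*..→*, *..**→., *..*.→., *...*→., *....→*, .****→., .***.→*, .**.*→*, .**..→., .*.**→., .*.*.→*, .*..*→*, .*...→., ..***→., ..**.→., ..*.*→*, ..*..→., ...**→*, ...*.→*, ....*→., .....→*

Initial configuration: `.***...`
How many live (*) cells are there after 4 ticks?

4

tick 1: *.*..**
tick 2: ****...
tick 3: .....**
tick 4: ***.*..
count of *: 4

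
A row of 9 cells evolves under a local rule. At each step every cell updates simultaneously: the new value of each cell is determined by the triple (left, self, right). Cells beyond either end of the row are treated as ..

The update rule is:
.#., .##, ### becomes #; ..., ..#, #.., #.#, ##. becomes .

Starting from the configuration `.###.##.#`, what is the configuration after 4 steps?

.#...#..#

.##..#..#
.#...#..#
.#...#..#  (fixed point — unchanged through step 4)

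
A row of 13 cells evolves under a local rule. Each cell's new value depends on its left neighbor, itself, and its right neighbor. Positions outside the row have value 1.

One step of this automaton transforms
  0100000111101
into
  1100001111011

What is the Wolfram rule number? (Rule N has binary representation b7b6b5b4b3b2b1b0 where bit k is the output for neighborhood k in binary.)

position 8: 111 → 1  (bit 7 = 1)
position 10: 110 → 0  (bit 6 = 0)
position 0: 101 → 1  (bit 5 = 1)
position 2: 100 → 0  (bit 4 = 0)
position 7: 011 → 1  (bit 3 = 1)
position 1: 010 → 1  (bit 2 = 1)
position 6: 001 → 1  (bit 1 = 1)
position 3: 000 → 0  (bit 0 = 0)
bits b7..b0 = 10101110 = 174

174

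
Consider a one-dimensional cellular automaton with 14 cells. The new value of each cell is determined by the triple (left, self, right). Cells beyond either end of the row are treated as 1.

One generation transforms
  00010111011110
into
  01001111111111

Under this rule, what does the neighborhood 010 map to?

0

At position 3 the neighborhood is 010; the next row has 0 there.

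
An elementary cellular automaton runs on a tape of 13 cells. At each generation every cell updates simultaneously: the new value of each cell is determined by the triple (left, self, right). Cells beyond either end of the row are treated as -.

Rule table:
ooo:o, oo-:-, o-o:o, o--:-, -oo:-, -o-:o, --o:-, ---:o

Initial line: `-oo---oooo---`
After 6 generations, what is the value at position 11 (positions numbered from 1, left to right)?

----o--oo--oo
ooo-o--------
-o-oo-ooooooo
-oo--o-ooooo-
-----oo-ooo--
oooo---o-o--o
position 11 holds -

-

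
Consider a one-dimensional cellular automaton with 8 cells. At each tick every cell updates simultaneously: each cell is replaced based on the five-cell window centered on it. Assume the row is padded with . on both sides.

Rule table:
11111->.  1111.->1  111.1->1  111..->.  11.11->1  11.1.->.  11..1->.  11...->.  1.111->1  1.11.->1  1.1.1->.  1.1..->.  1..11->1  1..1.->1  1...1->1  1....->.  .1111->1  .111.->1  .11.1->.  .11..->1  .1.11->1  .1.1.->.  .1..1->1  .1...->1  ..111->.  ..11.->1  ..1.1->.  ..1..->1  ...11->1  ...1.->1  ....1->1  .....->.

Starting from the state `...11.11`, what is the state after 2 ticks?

.111.111
1.11111.

1.11111.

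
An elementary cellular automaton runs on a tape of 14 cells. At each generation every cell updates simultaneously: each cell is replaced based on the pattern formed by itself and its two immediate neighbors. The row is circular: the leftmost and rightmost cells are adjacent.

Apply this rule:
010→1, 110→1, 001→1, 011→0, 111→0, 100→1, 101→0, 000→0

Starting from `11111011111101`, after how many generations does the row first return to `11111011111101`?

00001000000100
00011100001110
00100110010011
11111011111101

4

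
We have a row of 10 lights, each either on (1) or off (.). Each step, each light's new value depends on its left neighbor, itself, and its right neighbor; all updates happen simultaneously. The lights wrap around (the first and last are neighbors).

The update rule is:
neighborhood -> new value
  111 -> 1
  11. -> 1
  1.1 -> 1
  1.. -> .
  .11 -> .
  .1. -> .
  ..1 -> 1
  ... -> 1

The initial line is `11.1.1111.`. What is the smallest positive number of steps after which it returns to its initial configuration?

10

step 1: .11.1.1111
step 2: 1.11.1.111
step 3: 11.11.1.11
step 4: 111.11.1.1
step 5: 1111.11.1.
step 6: .1111.11.1
step 7: 1.1111.11.
step 8: .1.1111.11
step 9: 1.1.1111.1
step 10: 11.1.1111.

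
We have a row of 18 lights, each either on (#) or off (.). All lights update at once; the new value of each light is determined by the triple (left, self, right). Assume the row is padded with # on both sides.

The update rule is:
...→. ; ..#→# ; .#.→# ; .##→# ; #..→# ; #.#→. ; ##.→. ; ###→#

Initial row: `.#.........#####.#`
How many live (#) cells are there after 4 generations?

13

.##.......#####..#
.#.#.....#####.###
.#.##...#####..###
.#.#.#.#####.#####
count of #: 13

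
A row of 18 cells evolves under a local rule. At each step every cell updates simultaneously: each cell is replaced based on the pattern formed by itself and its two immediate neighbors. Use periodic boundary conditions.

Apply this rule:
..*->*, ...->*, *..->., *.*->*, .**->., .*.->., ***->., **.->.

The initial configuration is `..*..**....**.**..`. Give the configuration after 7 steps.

step 1: **..*...***..*...*
step 2: ...*..**....*..**.
step 3: ***..*...***..*...
step 4: ....*..**....*..**
step 5: .***..*...***..*..
step 6: *....*..**....*..*
step 7: ..***..*...***..*.

..***..*...***..*.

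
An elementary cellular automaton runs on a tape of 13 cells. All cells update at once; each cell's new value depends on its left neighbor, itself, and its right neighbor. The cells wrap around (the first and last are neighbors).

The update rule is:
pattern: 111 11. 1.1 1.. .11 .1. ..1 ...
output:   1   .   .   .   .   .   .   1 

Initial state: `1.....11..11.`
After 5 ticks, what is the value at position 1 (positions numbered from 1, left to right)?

..111........
1..1..1111111
.......111111
.11111..1111.
..111....11..
position 1 holds .

.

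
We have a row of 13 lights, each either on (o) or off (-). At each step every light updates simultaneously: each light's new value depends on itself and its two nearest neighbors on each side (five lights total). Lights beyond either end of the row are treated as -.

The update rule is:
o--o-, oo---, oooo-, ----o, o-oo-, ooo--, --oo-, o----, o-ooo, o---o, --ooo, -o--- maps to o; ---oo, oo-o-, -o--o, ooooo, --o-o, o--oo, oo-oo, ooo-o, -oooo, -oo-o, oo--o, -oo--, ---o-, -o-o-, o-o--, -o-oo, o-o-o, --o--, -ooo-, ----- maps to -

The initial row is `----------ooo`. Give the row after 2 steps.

------o------

--------o-o-o
------o------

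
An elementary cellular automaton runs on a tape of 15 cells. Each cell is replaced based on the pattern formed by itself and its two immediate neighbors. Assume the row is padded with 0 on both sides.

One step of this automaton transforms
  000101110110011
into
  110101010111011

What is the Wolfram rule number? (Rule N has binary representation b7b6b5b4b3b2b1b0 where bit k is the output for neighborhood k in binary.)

position 6: 111 → 0  (bit 7 = 0)
position 7: 110 → 1  (bit 6 = 1)
position 4: 101 → 0  (bit 5 = 0)
position 11: 100 → 1  (bit 4 = 1)
position 5: 011 → 1  (bit 3 = 1)
position 3: 010 → 1  (bit 2 = 1)
position 2: 001 → 0  (bit 1 = 0)
position 0: 000 → 1  (bit 0 = 1)
bits b7..b0 = 01011101 = 93

93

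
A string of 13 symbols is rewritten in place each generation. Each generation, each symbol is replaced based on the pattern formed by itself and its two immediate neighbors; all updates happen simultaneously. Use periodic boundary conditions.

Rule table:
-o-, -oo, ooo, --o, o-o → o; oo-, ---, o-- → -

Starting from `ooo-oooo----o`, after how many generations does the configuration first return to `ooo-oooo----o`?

oo-oooo----oo
o-oooo----ooo
-oooo----oooo
oooo----oooo-
ooo----oooo-o
oo----oooo-oo
o----oooo-ooo
----oooo-oooo
---oooo-oooo-
--oooo-oooo--
-oooo-oooo---
oooo-oooo----
ooo-oooo----o

13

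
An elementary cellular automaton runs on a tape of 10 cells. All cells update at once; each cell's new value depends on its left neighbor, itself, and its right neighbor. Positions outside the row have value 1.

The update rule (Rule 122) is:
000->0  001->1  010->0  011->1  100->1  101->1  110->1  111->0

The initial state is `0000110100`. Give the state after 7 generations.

1000011011

1001111011
1111001110
0001111011
1011001110
1111111011
0000001110
1000011011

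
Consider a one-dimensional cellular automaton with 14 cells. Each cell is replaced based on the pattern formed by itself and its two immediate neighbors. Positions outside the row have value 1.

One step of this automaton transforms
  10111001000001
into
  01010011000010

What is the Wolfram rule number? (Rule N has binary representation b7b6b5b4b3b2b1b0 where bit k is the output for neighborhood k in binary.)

166

position 3: 111 → 1  (bit 7 = 1)
position 0: 110 → 0  (bit 6 = 0)
position 1: 101 → 1  (bit 5 = 1)
position 5: 100 → 0  (bit 4 = 0)
position 2: 011 → 0  (bit 3 = 0)
position 7: 010 → 1  (bit 2 = 1)
position 6: 001 → 1  (bit 1 = 1)
position 9: 000 → 0  (bit 0 = 0)
bits b7..b0 = 10100110 = 166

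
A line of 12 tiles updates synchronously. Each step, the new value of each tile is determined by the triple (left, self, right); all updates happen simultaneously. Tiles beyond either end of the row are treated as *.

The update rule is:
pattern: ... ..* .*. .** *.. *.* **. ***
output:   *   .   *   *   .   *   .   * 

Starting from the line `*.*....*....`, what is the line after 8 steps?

****.*******

.**.**.*.**.
**.**.****.*
*.**.****.**
.**.****.***
**.****.****
*.****.*****
.****.******
****.*******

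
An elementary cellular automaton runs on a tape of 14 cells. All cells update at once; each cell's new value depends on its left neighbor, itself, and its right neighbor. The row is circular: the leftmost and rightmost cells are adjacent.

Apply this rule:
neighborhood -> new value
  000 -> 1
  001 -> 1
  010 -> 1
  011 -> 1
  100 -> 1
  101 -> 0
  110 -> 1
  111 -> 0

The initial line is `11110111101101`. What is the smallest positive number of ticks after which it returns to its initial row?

tick 1: 00010100101101
tick 2: 11110111101101

2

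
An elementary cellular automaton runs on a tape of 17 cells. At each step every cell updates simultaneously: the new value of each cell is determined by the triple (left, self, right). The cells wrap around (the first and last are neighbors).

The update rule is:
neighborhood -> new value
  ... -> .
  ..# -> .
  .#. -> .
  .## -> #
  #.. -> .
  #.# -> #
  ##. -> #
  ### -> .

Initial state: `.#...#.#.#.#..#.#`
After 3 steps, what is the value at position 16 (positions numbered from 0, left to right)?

.

#.....#.#.#....#.
.......#.#......#
........#........
position 16 holds .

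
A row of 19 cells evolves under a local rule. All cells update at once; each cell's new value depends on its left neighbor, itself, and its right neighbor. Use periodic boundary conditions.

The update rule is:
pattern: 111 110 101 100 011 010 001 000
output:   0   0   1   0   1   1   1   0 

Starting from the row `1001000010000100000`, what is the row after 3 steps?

1100011000110000110

1011000110001100001
0110001100011000011
1100011000110000110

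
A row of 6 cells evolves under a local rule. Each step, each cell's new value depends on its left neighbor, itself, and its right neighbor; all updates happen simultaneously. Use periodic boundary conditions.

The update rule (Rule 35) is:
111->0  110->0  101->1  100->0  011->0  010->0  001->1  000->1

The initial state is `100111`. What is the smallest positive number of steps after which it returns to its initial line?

step 1: 001000
step 2: 110011
step 3: 000100
step 4: 111001
step 5: 000010
step 6: 111100
step 7: 000001
step 8: 011110
step 9: 100000
step 10: 001111
step 11: 010000
step 12: 100111

12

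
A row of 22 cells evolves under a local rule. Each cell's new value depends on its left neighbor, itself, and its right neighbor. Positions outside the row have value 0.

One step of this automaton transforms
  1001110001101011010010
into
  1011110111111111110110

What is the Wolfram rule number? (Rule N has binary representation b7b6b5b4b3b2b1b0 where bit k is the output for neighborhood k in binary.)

position 4: 111 → 1  (bit 7 = 1)
position 5: 110 → 1  (bit 6 = 1)
position 11: 101 → 1  (bit 5 = 1)
position 1: 100 → 0  (bit 4 = 0)
position 3: 011 → 1  (bit 3 = 1)
position 0: 010 → 1  (bit 2 = 1)
position 2: 001 → 1  (bit 1 = 1)
position 7: 000 → 1  (bit 0 = 1)
bits b7..b0 = 11101111 = 239

239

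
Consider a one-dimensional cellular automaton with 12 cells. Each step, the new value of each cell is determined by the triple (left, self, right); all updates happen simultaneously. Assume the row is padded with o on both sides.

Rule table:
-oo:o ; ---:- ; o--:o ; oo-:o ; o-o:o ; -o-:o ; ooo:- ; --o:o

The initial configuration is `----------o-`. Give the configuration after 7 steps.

ooooo--oo---

o--------ooo
oo------oo--
-oo----ooooo
oooo--oo----
---oooooo--o
o-oo----oooo
ooooo--oo---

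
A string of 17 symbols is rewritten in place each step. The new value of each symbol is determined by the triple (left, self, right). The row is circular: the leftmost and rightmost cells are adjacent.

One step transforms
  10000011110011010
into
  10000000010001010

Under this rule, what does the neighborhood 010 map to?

At position 0 the neighborhood is 010; the next row has 1 there.

1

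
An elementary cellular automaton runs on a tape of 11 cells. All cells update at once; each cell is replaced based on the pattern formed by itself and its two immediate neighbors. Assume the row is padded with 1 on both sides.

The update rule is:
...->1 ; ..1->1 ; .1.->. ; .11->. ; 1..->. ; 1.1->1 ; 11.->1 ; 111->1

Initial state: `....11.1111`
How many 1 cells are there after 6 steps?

9

.111.11.111
1.111.11.11
11.111.11.1
111.111.11.
1111.111.11
11111.111.1
count of 1: 9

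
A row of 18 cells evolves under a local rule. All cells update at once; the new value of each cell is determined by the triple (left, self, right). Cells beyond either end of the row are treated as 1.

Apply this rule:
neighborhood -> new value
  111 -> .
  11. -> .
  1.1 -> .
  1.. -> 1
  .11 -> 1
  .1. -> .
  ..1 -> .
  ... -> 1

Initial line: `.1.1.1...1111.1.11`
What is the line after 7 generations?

......11.1......1.
11111.1...11111...
.......11.1....11.
111111.1...111.1..
........11.1....1.
1111111.1...111...
.........11.1..11.

.........11.1..11.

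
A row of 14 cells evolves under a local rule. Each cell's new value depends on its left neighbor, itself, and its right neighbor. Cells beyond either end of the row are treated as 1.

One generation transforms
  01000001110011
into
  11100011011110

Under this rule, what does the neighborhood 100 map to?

1

At position 2 the neighborhood is 100; the next row has 1 there.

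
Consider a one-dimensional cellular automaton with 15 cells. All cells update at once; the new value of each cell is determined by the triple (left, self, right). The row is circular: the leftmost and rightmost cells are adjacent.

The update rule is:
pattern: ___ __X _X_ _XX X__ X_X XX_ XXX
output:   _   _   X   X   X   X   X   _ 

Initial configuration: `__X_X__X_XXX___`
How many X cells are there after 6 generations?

8

__XXXX_XXX_XX__
__X__XXX_XXXXX_
__XX_X_XXX___XX
X_XXXXXX_XX__XX
XXX____XXXXX_X_
X_XX___X___XXXX
count of X: 8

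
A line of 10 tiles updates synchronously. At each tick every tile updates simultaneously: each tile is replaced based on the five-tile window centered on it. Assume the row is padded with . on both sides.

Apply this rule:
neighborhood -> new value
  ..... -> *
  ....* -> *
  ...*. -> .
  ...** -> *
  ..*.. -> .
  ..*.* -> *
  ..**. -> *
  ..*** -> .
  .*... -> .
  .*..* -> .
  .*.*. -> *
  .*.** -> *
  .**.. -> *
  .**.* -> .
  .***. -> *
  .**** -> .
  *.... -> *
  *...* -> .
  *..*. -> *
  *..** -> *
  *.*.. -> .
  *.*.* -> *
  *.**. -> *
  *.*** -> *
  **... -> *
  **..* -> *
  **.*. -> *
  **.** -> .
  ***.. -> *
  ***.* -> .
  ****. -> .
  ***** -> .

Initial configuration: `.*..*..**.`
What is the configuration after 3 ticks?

***.......

tick 1: ...*..****
tick 2: **...*...*
tick 3: ***.......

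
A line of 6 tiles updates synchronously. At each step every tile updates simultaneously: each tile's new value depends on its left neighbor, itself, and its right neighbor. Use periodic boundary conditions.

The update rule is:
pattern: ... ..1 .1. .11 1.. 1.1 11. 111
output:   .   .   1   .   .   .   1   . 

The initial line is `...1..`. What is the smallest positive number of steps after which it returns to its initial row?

1

...1..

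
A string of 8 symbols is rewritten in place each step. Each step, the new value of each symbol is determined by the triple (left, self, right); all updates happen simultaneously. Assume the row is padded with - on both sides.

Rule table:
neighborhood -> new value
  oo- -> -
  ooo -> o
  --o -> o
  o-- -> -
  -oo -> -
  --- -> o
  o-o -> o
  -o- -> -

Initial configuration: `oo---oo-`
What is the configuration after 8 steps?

ooo--o--

step 1: ---oo---
step 2: ooo---oo
step 3: -o--oo--
step 4: o--o---o
step 5: --o--oo-
step 6: oo--o---
step 7: ---o--oo
step 8: ooo--o--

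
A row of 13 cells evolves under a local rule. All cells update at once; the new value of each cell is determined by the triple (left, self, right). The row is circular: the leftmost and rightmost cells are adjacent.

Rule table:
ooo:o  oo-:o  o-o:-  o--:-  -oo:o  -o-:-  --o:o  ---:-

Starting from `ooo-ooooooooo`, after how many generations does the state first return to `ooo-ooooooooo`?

ooo-ooooooooo

1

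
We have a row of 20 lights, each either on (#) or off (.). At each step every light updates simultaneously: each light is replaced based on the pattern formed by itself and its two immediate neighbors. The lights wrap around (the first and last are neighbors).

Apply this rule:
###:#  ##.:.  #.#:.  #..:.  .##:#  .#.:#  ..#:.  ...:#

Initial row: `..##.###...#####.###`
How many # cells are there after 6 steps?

9

..#..##..#.####..##.
#.#..#...#.###...#..
#.#..#.#.#.##..#.#..
#.#..#.#.#.#...#.#..
#.#..#.#.#.#.#.#.#..
#.#..#.#.#.#.#.#.#..
count of #: 9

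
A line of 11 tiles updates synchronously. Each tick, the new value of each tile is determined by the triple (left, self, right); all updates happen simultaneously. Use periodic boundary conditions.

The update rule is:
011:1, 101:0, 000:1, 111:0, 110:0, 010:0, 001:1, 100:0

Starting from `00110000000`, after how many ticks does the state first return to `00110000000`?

11100111111
00001100000
11111001111
00000011000
11111110011
00000000110
11111111100
10000000001
00111111111
01100000000
11001111111
00011000000
11110011111
00000110000
11111100111
00000001100
11111111001
00000000011
01111111110
11000000000
10011111111
00110000000

22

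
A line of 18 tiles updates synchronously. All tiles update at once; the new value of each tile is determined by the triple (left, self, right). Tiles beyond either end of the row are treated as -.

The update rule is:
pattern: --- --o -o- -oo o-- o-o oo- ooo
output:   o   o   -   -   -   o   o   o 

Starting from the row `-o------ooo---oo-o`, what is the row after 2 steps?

o--ooooo-oo-oo-oo-
--o-ooooo-oo-oo-o-

--o-ooooo-oo-oo-o-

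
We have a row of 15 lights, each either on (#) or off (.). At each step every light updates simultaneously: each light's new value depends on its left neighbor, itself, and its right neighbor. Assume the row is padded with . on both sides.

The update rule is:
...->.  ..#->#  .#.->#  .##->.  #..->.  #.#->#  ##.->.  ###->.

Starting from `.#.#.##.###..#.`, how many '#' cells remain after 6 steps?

3

#####..#....##.
......##...#...
.....#....##...
....##...#.....
...#....##.....
..##...#.......
count of #: 3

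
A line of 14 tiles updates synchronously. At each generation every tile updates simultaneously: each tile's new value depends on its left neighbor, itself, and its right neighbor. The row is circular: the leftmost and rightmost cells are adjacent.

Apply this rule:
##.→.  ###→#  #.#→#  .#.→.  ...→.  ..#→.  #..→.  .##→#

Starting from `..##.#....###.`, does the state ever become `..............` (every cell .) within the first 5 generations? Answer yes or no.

yes

generation 1: ..#.#.....##..
generation 2: ...#......#...
generation 3: ..............
all cells are . at generation 3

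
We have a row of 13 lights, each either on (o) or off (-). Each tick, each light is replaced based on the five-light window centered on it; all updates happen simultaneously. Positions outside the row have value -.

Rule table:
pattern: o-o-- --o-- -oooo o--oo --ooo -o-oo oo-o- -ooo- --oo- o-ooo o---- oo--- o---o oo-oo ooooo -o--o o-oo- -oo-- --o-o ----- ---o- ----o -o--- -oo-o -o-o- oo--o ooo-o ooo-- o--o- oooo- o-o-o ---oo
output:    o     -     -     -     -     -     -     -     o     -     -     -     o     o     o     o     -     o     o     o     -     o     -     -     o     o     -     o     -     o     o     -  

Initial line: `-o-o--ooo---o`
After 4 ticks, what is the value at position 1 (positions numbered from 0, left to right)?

-oooo---o-o--
---oo-o-ooo--
oo-o--o---o--
o--oo---o----
position 1 holds -

-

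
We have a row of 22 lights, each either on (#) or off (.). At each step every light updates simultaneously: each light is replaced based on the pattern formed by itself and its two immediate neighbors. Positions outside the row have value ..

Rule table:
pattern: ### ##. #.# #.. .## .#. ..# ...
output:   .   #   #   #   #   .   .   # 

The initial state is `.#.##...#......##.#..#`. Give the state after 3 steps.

.#.##.###.##.#.#######

step 1: ..#####..#####.###.#..
step 2: #.#...##.#...###.##.##
step 3: .#.##.###.##.#.#######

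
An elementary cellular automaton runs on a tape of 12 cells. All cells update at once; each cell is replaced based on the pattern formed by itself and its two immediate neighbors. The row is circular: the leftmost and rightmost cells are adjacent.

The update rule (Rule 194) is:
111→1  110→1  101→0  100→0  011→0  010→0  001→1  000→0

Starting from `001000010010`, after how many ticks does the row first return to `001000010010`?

12

010000100100
100001001000
000010010001
000100100010
001001000100
010010001000
100100010000
001000100001
010001000010
100010000100
000100001001
001000010010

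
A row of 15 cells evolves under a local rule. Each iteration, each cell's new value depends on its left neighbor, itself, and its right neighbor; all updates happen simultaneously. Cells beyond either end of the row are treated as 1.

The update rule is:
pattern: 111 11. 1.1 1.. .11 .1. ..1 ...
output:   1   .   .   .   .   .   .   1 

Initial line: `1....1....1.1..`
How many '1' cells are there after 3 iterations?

..11...11......
.....1....1111.
.111...11..11..
count of 1: 7

7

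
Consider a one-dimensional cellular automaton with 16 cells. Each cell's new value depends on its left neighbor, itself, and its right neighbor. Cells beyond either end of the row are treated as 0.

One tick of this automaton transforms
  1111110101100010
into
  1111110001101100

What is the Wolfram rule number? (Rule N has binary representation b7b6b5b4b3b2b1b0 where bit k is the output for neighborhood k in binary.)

203

position 1: 111 → 1  (bit 7 = 1)
position 5: 110 → 1  (bit 6 = 1)
position 6: 101 → 0  (bit 5 = 0)
position 11: 100 → 0  (bit 4 = 0)
position 0: 011 → 1  (bit 3 = 1)
position 7: 010 → 0  (bit 2 = 0)
position 13: 001 → 1  (bit 1 = 1)
position 12: 000 → 1  (bit 0 = 1)
bits b7..b0 = 11001011 = 203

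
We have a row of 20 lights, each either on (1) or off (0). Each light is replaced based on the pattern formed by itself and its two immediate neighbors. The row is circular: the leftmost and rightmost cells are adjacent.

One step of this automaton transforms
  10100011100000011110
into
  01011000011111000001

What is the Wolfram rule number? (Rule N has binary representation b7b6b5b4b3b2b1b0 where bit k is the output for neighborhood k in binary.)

position 7: 111 → 0  (bit 7 = 0)
position 8: 110 → 0  (bit 6 = 0)
position 1: 101 → 1  (bit 5 = 1)
position 3: 100 → 1  (bit 4 = 1)
position 6: 011 → 0  (bit 3 = 0)
position 0: 010 → 0  (bit 2 = 0)
position 5: 001 → 0  (bit 1 = 0)
position 4: 000 → 1  (bit 0 = 1)
bits b7..b0 = 00110001 = 49

49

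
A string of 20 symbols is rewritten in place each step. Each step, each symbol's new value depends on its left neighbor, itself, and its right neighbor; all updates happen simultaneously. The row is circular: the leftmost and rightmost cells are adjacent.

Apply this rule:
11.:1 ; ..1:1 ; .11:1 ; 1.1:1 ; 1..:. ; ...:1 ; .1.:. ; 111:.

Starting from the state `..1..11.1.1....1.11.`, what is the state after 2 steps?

11..1111.1..111.111.
11.11..11..11.111.11

11.11..11..11.111.11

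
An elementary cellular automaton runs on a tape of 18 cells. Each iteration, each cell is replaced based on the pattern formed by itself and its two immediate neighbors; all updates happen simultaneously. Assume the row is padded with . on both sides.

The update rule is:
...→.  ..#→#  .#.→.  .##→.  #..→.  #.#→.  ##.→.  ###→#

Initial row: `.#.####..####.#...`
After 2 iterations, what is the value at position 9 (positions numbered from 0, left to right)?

#...##..#.##......
...#...#..........
position 9 holds .

.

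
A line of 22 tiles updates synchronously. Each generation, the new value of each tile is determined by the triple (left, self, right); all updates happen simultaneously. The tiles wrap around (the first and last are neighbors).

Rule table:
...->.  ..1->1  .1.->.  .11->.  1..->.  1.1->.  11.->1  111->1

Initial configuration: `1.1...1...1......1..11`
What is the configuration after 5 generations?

1....1...1......1..1.1
1...1...1......1..1...
...1...1......1..1...1
..1...1......1..1...1.
.1...1......1..1...1..

.1...1......1..1...1..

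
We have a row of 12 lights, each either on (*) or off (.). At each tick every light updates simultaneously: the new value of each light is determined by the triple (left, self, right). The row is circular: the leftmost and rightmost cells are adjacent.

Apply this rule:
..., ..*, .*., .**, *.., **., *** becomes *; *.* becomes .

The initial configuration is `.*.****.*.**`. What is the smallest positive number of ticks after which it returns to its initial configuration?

.*.****.*.**

1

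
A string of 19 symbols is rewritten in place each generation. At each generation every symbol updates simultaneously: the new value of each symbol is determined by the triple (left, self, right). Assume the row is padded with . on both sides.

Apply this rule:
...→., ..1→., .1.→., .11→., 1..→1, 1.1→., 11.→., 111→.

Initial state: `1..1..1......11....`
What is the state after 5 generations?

.....1..1..1.......

.1..1..1.......1...
..1..1..1.......1..
...1..1..1.......1.
....1..1..1.......1
.....1..1..1.......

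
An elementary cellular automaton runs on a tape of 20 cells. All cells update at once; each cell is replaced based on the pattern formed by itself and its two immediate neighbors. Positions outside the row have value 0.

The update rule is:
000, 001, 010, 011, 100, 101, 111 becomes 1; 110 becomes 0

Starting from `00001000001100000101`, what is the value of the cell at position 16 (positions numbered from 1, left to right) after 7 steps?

step 1: 11111111111011111111
step 2: 11111111110111111110
step 3: 11111111101111111101
step 4: 11111111011111111011
step 5: 11111110111111110110
step 6: 11111101111111101101
step 7: 11111011111111011011
position 16 holds 1

1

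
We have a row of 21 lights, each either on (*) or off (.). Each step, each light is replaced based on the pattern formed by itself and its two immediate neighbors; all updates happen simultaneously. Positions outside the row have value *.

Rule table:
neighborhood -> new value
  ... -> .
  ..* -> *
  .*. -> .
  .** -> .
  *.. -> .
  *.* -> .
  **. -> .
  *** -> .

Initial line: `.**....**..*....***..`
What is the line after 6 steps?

.*...*....*....*..*..

step 1: ......*...*....*....*
step 2: .....*...*....*....*.
step 3: ....*...*....*....*..
step 4: ...*...*....*....*..*
step 5: ..*...*....*....*..*.
step 6: .*...*....*....*..*..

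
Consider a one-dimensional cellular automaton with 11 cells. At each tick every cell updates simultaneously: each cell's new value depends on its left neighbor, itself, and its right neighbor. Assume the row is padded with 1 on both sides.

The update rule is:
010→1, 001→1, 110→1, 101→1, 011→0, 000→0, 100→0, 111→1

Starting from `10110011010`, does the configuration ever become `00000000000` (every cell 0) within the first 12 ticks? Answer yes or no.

no

11010101111
11111110111
11111111011
11111111101
11111111110
11111111111
11111111111  (fixed point — unchanged through tick 12)
tick 12 is 11111111111, still not uniform 0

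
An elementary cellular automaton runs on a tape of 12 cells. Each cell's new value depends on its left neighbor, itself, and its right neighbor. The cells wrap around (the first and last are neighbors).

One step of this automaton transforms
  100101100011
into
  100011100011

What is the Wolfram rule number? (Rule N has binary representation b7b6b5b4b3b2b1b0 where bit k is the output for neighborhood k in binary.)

232

position 11: 111 → 1  (bit 7 = 1)
position 0: 110 → 1  (bit 6 = 1)
position 4: 101 → 1  (bit 5 = 1)
position 1: 100 → 0  (bit 4 = 0)
position 5: 011 → 1  (bit 3 = 1)
position 3: 010 → 0  (bit 2 = 0)
position 2: 001 → 0  (bit 1 = 0)
position 8: 000 → 0  (bit 0 = 0)
bits b7..b0 = 11101000 = 232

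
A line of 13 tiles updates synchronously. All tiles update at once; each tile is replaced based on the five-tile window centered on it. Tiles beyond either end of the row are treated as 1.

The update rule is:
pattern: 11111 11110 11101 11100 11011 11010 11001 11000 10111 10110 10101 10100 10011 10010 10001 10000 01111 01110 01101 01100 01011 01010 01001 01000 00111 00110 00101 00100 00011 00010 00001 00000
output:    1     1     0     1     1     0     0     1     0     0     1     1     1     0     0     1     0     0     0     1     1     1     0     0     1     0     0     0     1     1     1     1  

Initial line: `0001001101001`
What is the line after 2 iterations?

0010000010100

1010010001011
0010000010100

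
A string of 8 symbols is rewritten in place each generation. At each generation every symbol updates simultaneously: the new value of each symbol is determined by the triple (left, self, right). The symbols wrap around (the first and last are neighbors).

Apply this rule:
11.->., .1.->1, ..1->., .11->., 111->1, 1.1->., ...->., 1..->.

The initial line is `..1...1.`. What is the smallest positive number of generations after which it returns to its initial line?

..1...1.

1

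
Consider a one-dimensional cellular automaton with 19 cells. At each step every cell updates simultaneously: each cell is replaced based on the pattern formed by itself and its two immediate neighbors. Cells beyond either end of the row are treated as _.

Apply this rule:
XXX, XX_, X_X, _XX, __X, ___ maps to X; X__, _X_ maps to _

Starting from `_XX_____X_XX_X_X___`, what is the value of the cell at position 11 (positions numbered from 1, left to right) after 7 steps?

XXX_XXXX_XXXX_X__XX
XXXXXXXXXXXXXX__XXX
XXXXXXXXXXXXXX_XXXX
XXXXXXXXXXXXXXXXXXX
XXXXXXXXXXXXXXXXXXX  (fixed point — unchanged through step 7)
position 11 holds X

X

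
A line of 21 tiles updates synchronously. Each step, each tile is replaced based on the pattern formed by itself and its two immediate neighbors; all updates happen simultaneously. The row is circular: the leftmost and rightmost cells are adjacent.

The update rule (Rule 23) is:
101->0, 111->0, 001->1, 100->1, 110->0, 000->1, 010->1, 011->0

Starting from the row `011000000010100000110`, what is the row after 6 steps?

011000000000000000110

100111111110111111001
011000000000000000110
100111111111111111001
011000000000000000110  (repeats step 2; period 2)
step 6: 011000000000000000110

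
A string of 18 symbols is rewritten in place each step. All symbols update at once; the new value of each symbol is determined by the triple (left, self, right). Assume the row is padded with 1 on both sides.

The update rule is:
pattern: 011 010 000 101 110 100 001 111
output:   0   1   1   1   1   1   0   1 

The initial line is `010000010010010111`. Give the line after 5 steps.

step 1: 111111011011011011
step 2: 111111101101101101
step 3: 111111110110110110
step 4: 111111111011011011
step 5: 111111111101101101

111111111101101101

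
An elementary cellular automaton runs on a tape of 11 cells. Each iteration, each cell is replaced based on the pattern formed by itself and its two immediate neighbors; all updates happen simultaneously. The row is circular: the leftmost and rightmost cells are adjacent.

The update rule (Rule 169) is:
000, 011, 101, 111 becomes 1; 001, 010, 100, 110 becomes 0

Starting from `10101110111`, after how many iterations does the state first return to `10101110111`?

11

01011101111
10111011110
01110111101
11101111010
11011110101
10111101011
01111010111
11110101110
11101011101
11010111011
10101110111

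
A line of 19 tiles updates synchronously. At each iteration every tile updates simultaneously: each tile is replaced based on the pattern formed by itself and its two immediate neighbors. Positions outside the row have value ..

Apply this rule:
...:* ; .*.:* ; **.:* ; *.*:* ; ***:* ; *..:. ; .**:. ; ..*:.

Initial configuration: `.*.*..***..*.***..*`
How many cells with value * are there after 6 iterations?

.***...**..**.**..*
..**.*..*...**.*..*
*..***..*.*..***..*
*...**..***...**..*
*.*..*...**.*..*..*
***..*.*..***..*..*
count of *: 10

10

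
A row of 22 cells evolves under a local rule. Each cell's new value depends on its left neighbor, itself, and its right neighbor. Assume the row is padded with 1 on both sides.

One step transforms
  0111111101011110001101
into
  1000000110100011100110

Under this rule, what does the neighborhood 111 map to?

0

At position 2 the neighborhood is 111; the next row has 0 there.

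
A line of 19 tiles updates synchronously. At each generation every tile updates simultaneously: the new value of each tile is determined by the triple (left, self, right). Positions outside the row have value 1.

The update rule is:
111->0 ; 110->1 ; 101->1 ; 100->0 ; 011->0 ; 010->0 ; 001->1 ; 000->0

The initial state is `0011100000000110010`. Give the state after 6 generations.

1000000101010101010

0100100000001010101
1001000000010101010
1010000000101010101
1100000001010101010
0100000010101010101
1000000101010101010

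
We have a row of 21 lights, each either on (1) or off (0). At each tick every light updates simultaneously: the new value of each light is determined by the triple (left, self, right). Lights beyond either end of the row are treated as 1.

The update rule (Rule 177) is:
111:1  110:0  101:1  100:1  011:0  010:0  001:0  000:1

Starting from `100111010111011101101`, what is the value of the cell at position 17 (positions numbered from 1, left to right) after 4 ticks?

0

tick 1: 010010101010101010010
tick 2: 101001010101010101001
tick 3: 010100101010101010100
tick 4: 101010010101010101010
position 17 holds 0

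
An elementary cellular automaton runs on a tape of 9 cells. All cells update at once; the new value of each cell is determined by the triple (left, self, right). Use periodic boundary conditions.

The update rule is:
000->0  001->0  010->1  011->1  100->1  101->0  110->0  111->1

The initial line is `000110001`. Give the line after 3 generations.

100101001
010101101
010101001

010101001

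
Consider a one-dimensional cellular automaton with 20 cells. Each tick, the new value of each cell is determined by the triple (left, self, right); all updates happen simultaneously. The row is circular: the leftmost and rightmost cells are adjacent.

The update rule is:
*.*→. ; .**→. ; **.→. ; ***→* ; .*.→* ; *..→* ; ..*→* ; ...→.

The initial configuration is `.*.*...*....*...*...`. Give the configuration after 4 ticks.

**...*..*..*.....*.*

**.**.***..***.***..
.......*.**.*...*.**
*.....**....**.**...
**...*..*..*.....*.*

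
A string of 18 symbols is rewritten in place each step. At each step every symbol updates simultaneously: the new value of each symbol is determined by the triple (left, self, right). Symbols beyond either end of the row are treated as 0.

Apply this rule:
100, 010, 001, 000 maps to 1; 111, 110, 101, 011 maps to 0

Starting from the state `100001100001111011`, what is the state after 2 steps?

111110011110000000
000001100001111111

000001100001111111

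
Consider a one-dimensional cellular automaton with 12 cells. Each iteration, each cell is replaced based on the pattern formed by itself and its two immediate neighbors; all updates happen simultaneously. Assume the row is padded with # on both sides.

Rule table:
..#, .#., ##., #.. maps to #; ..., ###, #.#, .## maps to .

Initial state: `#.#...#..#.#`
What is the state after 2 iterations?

#.##.#####..
#..#.....###

#..#.....###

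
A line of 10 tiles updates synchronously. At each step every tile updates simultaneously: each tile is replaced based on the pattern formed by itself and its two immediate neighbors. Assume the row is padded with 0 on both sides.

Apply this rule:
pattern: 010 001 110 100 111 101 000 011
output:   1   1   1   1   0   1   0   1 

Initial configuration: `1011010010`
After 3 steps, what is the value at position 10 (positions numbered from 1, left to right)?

1

1111111111
1000000001
1100000011
position 10 holds 1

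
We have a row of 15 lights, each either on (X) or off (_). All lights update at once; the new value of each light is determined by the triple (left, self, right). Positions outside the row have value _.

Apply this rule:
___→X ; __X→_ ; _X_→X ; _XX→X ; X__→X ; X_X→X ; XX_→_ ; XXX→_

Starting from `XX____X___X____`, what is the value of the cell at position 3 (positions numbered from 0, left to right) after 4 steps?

X

step 1: X_XXX_XXX_XXXXX
step 2: XXX__XX__XX____
step 3: X__X_X_X_X_XXXX
step 4: XX_XXXXXXXXX___
position 3 holds X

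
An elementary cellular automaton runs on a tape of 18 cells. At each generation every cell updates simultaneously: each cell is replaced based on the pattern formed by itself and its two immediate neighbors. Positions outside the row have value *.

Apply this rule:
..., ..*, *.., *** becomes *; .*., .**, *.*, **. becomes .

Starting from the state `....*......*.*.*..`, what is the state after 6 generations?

generation 1: ****.******.....**
generation 2: ***...****.*****.*
generation 3: **.***.**...***...
generation 4: *...*....***.*.***
generation 5: .***.****.*.....**
generation 6: ..*...**...*****.*

..*...**...*****.*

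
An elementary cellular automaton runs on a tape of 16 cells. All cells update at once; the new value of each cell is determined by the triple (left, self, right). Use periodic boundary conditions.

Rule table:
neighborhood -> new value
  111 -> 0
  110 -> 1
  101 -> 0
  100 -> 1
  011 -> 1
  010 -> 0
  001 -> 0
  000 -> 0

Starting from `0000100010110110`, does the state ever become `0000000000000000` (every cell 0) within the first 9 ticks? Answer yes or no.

tick 1: 0000010000110111
tick 2: 1000001000110101
tick 3: 1100000100110001
tick 4: 0110000010111001
tick 5: 0111000000101100
tick 6: 0101100000001110
tick 7: 0001110000001011
tick 8: 1001011000000011
tick 9: 1100011100000010
tick 9 is 1100011100000010, still not uniform 0

no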